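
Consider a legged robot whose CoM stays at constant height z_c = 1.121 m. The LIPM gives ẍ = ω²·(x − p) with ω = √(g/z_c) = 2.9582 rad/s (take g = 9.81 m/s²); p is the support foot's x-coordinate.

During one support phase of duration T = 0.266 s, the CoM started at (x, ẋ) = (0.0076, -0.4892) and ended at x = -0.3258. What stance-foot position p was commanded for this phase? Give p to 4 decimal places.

p = 0.5888

ωT = 2.9582·0.266 = 0.786881; cosh(ωT) = 1.325899, sinh(ωT) = 0.870636
x(T) = p + (x₀−p)·cosh(ωT) + (ẋ₀/ω)·sinh(ωT) ⇒ p·(1 − cosh) = x(T) − x₀·cosh − (ẋ₀/ω)·sinh
numerator   = -0.3258 − (0.0076)·1.325899 − (-0.4892/2.9582)·0.870636 = -0.191899
denominator = 1 − 1.325899 = -0.325899
p = -0.191899 / -0.325899 = 0.5888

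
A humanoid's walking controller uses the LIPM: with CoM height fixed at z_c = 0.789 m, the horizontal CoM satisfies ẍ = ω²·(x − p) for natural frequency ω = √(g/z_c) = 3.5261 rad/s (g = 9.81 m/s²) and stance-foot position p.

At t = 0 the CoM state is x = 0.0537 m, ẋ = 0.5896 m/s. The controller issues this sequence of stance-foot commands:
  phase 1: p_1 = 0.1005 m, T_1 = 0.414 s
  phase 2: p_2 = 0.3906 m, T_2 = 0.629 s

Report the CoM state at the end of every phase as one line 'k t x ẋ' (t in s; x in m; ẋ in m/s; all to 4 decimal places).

phase 1: p=0.1005, T=0.414, ωT=1.459805, cosh=2.268702, sinh=2.036420; start (x,ẋ)=(0.053700, 0.589600) → end (x,ẋ)=(0.334835, 1.001573)
phase 2: p=0.3906, T=0.629, ωT=2.217917, cosh=4.648503, sinh=4.539668; start (x,ẋ)=(0.334835, 1.001573) → end (x,ẋ)=(1.420849, 3.763170)

1 0.4140 0.3348 1.0016
2 1.0430 1.4208 3.7632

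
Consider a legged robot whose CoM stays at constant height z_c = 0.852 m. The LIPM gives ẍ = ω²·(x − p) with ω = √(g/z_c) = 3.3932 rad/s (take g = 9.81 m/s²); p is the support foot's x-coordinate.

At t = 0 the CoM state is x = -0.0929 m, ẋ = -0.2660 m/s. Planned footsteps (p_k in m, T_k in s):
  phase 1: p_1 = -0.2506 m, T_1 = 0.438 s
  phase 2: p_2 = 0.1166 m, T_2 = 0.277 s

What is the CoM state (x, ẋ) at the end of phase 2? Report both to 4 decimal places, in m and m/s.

x = 0.0340, ẋ = 0.1358

phase 1: p=-0.2506, T=0.438, ωT=1.486222, cosh=2.323294, sinh=2.097068; start (x,ẋ)=(-0.092900, -0.266000) → end (x,ẋ)=(-0.048610, 0.504161)
phase 2: p=0.1166, T=0.277, ωT=0.939916, cosh=1.475214, sinh=1.084553; start (x,ẋ)=(-0.048610, 0.504161) → end (x,ẋ)=(0.034023, 0.135755)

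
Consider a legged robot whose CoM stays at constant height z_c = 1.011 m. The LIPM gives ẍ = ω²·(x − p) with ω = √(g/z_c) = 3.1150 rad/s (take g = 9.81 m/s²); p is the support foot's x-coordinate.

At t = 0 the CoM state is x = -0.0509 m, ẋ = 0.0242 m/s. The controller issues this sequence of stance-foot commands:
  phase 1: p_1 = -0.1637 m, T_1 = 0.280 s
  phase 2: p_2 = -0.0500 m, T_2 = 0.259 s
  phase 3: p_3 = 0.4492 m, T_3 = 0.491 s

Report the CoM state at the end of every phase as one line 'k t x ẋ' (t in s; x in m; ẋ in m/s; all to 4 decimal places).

1 0.2800 0.0025 0.3808
2 0.5390 0.1302 0.6583
3 1.0300 0.1432 -0.5953

phase 1: p=-0.1637, T=0.280, ωT=0.872200, cosh=1.405099, sinh=0.987068; start (x,ẋ)=(-0.050900, 0.024200) → end (x,ẋ)=(0.002464, 0.380832)
phase 2: p=-0.0500, T=0.259, ωT=0.806785, cosh=1.343492, sinh=0.897201; start (x,ẋ)=(0.002464, 0.380832) → end (x,ẋ)=(0.130174, 0.658268)
phase 3: p=0.4492, T=0.491, ωT=1.529465, cosh=2.416179, sinh=2.199528; start (x,ẋ)=(0.130174, 0.658268) → end (x,ẋ)=(0.143184, -0.595323)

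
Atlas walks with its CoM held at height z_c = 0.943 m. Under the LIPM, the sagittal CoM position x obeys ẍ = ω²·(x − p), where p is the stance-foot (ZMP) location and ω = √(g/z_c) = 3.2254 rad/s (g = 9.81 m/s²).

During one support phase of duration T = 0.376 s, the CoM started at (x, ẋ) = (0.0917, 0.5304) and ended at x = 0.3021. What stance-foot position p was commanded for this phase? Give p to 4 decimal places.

p = 0.1419

ωT = 3.2254·0.376 = 1.212750; cosh(ωT) = 1.830050, sinh(ωT) = 1.532671
x(T) = p + (x₀−p)·cosh(ωT) + (ẋ₀/ω)·sinh(ωT) ⇒ p·(1 − cosh) = x(T) − x₀·cosh − (ẋ₀/ω)·sinh
numerator   = 0.3021 − (0.0917)·1.830050 − (0.5304/3.2254)·1.532671 = -0.117755
denominator = 1 − 1.830050 = -0.830050
p = -0.117755 / -0.830050 = 0.1419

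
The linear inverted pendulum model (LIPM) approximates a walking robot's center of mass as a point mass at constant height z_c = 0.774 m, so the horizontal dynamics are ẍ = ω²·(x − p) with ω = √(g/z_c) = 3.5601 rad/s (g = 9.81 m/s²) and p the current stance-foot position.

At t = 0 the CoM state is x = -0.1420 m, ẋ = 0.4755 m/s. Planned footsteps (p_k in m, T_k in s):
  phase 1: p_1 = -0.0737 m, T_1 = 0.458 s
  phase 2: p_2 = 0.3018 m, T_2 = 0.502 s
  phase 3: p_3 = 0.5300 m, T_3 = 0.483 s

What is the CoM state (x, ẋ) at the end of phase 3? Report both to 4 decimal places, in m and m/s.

phase 1: p=-0.0737, T=0.458, ωT=1.630526, cosh=2.651193, sinh=2.455366; start (x,ẋ)=(-0.142000, 0.475500) → end (x,ẋ)=(0.073171, 0.663608)
phase 2: p=0.3018, T=0.502, ωT=1.787170, cosh=3.069980, sinh=2.902547; start (x,ẋ)=(0.073171, 0.663608) → end (x,ẋ)=(0.140953, -0.325239)
phase 3: p=0.5300, T=0.483, ωT=1.719528, cosh=2.880523, sinh=2.701372; start (x,ẋ)=(0.140953, -0.325239) → end (x,ẋ)=(-0.837446, -4.678381)

x = -0.8374, ẋ = -4.6784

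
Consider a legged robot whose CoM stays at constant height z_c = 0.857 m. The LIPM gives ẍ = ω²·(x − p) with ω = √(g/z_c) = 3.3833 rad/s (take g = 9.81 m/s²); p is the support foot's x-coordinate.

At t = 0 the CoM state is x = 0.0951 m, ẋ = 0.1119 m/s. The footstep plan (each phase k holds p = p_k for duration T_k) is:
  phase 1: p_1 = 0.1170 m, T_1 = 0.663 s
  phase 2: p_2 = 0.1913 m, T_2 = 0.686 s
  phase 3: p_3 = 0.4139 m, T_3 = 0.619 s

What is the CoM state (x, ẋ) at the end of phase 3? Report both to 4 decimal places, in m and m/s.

x = 0.7775, ẋ = 1.3262

phase 1: p=0.1170, T=0.663, ωT=2.243128, cosh=4.764442, sinh=4.658316; start (x,ẋ)=(0.095100, 0.111900) → end (x,ẋ)=(0.166729, 0.187987)
phase 2: p=0.1913, T=0.686, ωT=2.320944, cosh=5.141732, sinh=5.043551; start (x,ẋ)=(0.166729, 0.187987) → end (x,ẋ)=(0.345197, 0.547299)
phase 3: p=0.4139, T=0.619, ωT=2.094263, cosh=4.121307, sinh=3.998146; start (x,ẋ)=(0.345197, 0.547299) → end (x,ẋ)=(0.777513, 1.326246)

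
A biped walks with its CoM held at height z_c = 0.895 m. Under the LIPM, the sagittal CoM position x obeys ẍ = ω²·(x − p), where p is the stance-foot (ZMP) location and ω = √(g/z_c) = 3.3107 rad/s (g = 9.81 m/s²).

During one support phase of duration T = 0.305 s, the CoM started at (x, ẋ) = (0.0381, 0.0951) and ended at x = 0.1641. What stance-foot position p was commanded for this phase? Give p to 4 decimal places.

ωT = 3.3107·0.305 = 1.009764; cosh(ωT) = 1.554628, sinh(ωT) = 1.190323
x(T) = p + (x₀−p)·cosh(ωT) + (ẋ₀/ω)·sinh(ωT) ⇒ p·(1 − cosh) = x(T) − x₀·cosh − (ẋ₀/ω)·sinh
numerator   = 0.1641 − (0.0381)·1.554628 − (0.0951/3.3107)·1.190323 = 0.070677
denominator = 1 − 1.554628 = -0.554628
p = 0.070677 / -0.554628 = -0.1274

p = -0.1274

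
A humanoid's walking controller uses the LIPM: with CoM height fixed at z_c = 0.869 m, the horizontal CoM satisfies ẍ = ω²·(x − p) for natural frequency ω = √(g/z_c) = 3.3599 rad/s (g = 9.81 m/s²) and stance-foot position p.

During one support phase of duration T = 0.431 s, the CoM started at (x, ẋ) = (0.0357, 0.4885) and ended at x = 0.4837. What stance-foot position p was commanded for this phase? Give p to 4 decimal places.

p = -0.0894

ωT = 3.3599·0.431 = 1.448117; cosh(ωT) = 2.245053, sinh(ωT) = 2.010041
x(T) = p + (x₀−p)·cosh(ωT) + (ẋ₀/ω)·sinh(ωT) ⇒ p·(1 − cosh) = x(T) − x₀·cosh − (ẋ₀/ω)·sinh
numerator   = 0.4837 − (0.0357)·2.245053 − (0.4885/3.3599)·2.010041 = 0.111309
denominator = 1 − 2.245053 = -1.245053
p = 0.111309 / -1.245053 = -0.0894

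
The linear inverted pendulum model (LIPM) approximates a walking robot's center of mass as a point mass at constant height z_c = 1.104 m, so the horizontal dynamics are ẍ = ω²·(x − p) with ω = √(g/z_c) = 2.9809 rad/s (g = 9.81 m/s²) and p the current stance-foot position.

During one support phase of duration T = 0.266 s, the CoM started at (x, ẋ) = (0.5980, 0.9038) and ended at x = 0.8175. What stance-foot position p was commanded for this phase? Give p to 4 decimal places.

p = 0.7396

ωT = 2.9809·0.266 = 0.792919; cosh(ωT) = 1.331180, sinh(ωT) = 0.878658
x(T) = p + (x₀−p)·cosh(ωT) + (ẋ₀/ω)·sinh(ωT) ⇒ p·(1 − cosh) = x(T) − x₀·cosh − (ẋ₀/ω)·sinh
numerator   = 0.8175 − (0.5980)·1.331180 − (0.9038/2.9809)·0.878658 = -0.244952
denominator = 1 − 1.331180 = -0.331180
p = -0.244952 / -0.331180 = 0.7396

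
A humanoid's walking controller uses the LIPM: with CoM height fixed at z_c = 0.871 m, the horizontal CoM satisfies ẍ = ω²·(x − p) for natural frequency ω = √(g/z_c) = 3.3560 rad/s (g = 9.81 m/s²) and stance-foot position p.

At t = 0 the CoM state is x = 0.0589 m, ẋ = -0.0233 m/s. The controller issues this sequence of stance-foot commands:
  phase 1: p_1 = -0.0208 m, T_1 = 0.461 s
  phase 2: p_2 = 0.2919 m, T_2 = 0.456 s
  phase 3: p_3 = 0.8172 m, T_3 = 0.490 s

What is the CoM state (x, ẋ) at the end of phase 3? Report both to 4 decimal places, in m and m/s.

x = -0.2516, ẋ = -3.2051

phase 1: p=-0.0208, T=0.461, ωT=1.547116, cosh=2.455381, sinh=2.242520; start (x,ẋ)=(0.058900, -0.023300) → end (x,ẋ)=(0.159325, 0.542604)
phase 2: p=0.2919, T=0.456, ωT=1.530336, cosh=2.418096, sinh=2.201633; start (x,ẋ)=(0.159325, 0.542604) → end (x,ẋ)=(0.327284, 0.332510)
phase 3: p=0.8172, T=0.490, ωT=1.644440, cosh=2.685615, sinh=2.492494; start (x,ẋ)=(0.327284, 0.332510) → end (x,ẋ)=(-0.251572, -3.205064)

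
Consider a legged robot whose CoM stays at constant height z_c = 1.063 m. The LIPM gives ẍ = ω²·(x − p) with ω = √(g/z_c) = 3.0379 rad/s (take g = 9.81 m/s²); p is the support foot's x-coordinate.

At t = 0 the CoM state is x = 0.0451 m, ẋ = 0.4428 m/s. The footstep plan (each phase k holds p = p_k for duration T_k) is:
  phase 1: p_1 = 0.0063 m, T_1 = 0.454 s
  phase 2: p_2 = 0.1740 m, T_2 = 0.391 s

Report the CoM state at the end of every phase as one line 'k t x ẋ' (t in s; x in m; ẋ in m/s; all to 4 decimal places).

1 0.4540 0.3593 1.1543
2 0.8450 1.0714 2.9066

phase 1: p=0.0063, T=0.454, ωT=1.379207, cosh=2.111764, sinh=1.859985; start (x,ẋ)=(0.045100, 0.442800) → end (x,ẋ)=(0.359345, 1.154326)
phase 2: p=0.1740, T=0.391, ωT=1.187819, cosh=1.792403, sinh=1.487517; start (x,ẋ)=(0.359345, 1.154326) → end (x,ẋ)=(1.071433, 2.906580)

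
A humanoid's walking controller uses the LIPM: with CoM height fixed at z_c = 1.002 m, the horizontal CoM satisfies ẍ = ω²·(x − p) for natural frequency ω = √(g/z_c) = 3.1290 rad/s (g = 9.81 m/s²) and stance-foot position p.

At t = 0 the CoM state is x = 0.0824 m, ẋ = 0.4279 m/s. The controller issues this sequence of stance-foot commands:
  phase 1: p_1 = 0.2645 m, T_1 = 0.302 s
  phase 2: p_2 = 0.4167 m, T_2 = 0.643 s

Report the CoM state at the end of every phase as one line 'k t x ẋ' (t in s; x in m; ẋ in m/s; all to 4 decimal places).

phase 1: p=0.2645, T=0.302, ωT=0.944958, cosh=1.480701, sinh=1.092005; start (x,ẋ)=(0.082400, 0.427900) → end (x,ẋ)=(0.144199, 0.011377)
phase 2: p=0.4167, T=0.643, ωT=2.011947, cosh=3.805795, sinh=3.672067; start (x,ẋ)=(0.144199, 0.011377) → end (x,ẋ)=(-0.607030, -3.087705)

1 0.3020 0.1442 0.0114
2 0.9450 -0.6070 -3.0877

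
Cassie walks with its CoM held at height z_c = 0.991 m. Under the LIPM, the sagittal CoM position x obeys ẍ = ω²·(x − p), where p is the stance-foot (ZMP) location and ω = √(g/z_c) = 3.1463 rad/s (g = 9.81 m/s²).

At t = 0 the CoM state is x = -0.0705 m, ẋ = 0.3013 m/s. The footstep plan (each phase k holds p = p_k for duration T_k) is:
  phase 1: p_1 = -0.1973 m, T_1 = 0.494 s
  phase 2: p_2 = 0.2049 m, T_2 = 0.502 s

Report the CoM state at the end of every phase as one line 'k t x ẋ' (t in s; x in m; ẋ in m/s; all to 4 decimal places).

phase 1: p=-0.1973, T=0.494, ωT=1.554272, cosh=2.471492, sinh=2.260149; start (x,ẋ)=(-0.070500, 0.301300) → end (x,ẋ)=(0.332525, 1.646349)
phase 2: p=0.2049, T=0.502, ωT=1.579443, cosh=2.529170, sinh=2.323080; start (x,ẋ)=(0.332525, 1.646349) → end (x,ẋ)=(1.743271, 5.096718)

1 0.4940 0.3325 1.6463
2 0.9960 1.7433 5.0967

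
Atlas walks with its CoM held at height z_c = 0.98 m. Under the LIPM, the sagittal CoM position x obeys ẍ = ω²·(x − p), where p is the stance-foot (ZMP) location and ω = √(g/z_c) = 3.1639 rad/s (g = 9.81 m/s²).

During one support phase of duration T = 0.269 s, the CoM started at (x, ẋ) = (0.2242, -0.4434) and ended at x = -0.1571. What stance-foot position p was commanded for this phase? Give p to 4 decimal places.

ωT = 3.1639·0.269 = 0.851089; cosh(ωT) = 1.384573, sinh(ωT) = 0.957623
x(T) = p + (x₀−p)·cosh(ωT) + (ẋ₀/ω)·sinh(ωT) ⇒ p·(1 − cosh) = x(T) − x₀·cosh − (ẋ₀/ω)·sinh
numerator   = -0.1571 − (0.2242)·1.384573 − (-0.4434/3.1639)·0.957623 = -0.333317
denominator = 1 − 1.384573 = -0.384573
p = -0.333317 / -0.384573 = 0.8667

p = 0.8667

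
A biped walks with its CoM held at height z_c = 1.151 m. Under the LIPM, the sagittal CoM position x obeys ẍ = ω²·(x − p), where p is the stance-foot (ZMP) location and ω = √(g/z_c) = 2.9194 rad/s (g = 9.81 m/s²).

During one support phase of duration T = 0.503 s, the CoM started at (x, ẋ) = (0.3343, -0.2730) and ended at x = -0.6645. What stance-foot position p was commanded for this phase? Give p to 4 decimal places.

p = 0.9613

ωT = 2.9194·0.503 = 1.468458; cosh(ωT) = 2.286407, sinh(ωT) = 2.056127
x(T) = p + (x₀−p)·cosh(ωT) + (ẋ₀/ω)·sinh(ωT) ⇒ p·(1 − cosh) = x(T) − x₀·cosh − (ẋ₀/ω)·sinh
numerator   = -0.6645 − (0.3343)·2.286407 − (-0.2730/2.9194)·2.056127 = -1.236573
denominator = 1 − 2.286407 = -1.286407
p = -1.236573 / -1.286407 = 0.9613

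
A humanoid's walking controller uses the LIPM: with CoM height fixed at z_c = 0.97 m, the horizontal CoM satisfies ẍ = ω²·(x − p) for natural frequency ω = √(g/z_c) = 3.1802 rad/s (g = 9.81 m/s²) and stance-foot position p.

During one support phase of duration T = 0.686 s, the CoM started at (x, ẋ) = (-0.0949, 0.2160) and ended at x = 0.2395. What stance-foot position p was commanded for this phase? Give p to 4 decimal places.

ωT = 3.1802·0.686 = 2.181617; cosh(ωT) = 4.486741, sinh(ωT) = 4.373883
x(T) = p + (x₀−p)·cosh(ωT) + (ẋ₀/ω)·sinh(ωT) ⇒ p·(1 − cosh) = x(T) − x₀·cosh − (ẋ₀/ω)·sinh
numerator   = 0.2395 − (-0.0949)·4.486741 − (0.2160/3.1802)·4.373883 = 0.368217
denominator = 1 − 4.486741 = -3.486741
p = 0.368217 / -3.486741 = -0.1056

p = -0.1056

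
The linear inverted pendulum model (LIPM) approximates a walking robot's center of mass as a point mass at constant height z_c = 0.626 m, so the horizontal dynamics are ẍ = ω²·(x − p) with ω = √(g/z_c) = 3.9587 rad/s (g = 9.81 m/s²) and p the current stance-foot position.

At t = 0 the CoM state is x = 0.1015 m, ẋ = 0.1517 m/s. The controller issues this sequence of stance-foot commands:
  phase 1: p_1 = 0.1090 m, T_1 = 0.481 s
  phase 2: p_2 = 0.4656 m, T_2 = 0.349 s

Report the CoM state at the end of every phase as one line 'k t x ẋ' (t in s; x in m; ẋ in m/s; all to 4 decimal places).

phase 1: p=0.1090, T=0.481, ωT=1.904135, cosh=3.431274, sinh=3.282322; start (x,ẋ)=(0.101500, 0.151700) → end (x,ẋ)=(0.209046, 0.423071)
phase 2: p=0.4656, T=0.349, ωT=1.381586, cosh=2.116196, sinh=1.865016; start (x,ẋ)=(0.209046, 0.423071) → end (x,ẋ)=(0.121999, -0.998845)

1 0.4810 0.2090 0.4231
2 0.8300 0.1220 -0.9988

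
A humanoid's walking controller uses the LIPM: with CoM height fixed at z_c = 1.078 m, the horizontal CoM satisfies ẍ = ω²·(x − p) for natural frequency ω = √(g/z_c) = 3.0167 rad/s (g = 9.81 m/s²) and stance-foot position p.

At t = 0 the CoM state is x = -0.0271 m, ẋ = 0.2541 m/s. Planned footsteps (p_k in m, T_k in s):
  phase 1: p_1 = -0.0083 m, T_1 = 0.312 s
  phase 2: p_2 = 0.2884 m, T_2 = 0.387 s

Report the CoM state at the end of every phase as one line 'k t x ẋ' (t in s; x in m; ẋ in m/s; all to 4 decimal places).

phase 1: p=-0.0083, T=0.312, ωT=0.941210, cosh=1.476619, sinh=1.086463; start (x,ẋ)=(-0.027100, 0.254100) → end (x,ẋ)=(0.055454, 0.313591)
phase 2: p=0.2884, T=0.387, ωT=1.167463, cosh=1.762492, sinh=1.451337; start (x,ẋ)=(0.055454, 0.313591) → end (x,ẋ)=(0.028703, -0.467195)

1 0.3120 0.0555 0.3136
2 0.6990 0.0287 -0.4672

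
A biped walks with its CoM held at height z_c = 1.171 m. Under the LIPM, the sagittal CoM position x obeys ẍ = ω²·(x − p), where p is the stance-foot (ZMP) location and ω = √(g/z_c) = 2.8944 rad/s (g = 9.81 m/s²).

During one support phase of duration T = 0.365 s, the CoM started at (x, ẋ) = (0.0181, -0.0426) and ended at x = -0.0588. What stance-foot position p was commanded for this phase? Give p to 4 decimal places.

ωT = 2.8944·0.365 = 1.056456; cosh(ωT) = 1.611923, sinh(ωT) = 1.264237
x(T) = p + (x₀−p)·cosh(ωT) + (ẋ₀/ω)·sinh(ωT) ⇒ p·(1 − cosh) = x(T) − x₀·cosh − (ẋ₀/ω)·sinh
numerator   = -0.0588 − (0.0181)·1.611923 − (-0.0426/2.8944)·1.264237 = -0.069369
denominator = 1 − 1.611923 = -0.611923
p = -0.069369 / -0.611923 = 0.1134

p = 0.1134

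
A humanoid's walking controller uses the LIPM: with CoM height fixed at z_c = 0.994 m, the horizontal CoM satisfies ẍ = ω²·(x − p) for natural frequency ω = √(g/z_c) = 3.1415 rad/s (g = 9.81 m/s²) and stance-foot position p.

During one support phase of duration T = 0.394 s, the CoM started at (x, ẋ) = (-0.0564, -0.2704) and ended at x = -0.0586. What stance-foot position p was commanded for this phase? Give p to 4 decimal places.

ωT = 3.1415·0.394 = 1.237751; cosh(ωT) = 1.868943, sinh(ωT) = 1.578907
x(T) = p + (x₀−p)·cosh(ωT) + (ẋ₀/ω)·sinh(ωT) ⇒ p·(1 − cosh) = x(T) − x₀·cosh − (ẋ₀/ω)·sinh
numerator   = -0.0586 − (-0.0564)·1.868943 − (-0.2704/3.1415)·1.578907 = 0.182711
denominator = 1 − 1.868943 = -0.868943
p = 0.182711 / -0.868943 = -0.2103

p = -0.2103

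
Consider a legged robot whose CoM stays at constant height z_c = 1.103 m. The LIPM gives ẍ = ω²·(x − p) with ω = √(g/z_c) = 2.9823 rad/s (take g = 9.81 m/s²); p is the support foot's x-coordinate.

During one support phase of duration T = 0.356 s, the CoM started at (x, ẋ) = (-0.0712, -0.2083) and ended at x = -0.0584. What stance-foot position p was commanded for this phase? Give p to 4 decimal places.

p = -0.2356

ωT = 2.9823·0.356 = 1.061699; cosh(ωT) = 1.618573, sinh(ωT) = 1.272705
x(T) = p + (x₀−p)·cosh(ωT) + (ẋ₀/ω)·sinh(ωT) ⇒ p·(1 − cosh) = x(T) − x₀·cosh − (ẋ₀/ω)·sinh
numerator   = -0.0584 − (-0.0712)·1.618573 − (-0.2083/2.9823)·1.272705 = 0.145735
denominator = 1 − 1.618573 = -0.618573
p = 0.145735 / -0.618573 = -0.2356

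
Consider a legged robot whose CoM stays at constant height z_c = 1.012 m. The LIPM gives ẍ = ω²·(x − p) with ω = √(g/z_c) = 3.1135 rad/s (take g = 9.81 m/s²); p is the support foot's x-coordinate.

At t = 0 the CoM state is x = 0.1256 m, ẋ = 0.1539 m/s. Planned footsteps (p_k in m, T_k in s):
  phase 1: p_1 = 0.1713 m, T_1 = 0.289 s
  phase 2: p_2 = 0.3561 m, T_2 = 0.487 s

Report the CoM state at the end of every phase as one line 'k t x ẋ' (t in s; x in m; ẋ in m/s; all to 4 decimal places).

phase 1: p=0.1713, T=0.289, ωT=0.899802, cosh=1.432883, sinh=1.026232; start (x,ẋ)=(0.125600, 0.153900) → end (x,ẋ)=(0.156544, 0.074501)
phase 2: p=0.3561, T=0.487, ωT=1.516274, cosh=2.387376, sinh=2.167847; start (x,ẋ)=(0.156544, 0.074501) → end (x,ẋ)=(-0.068442, -1.169061)

1 0.2890 0.1565 0.0745
2 0.7760 -0.0684 -1.1691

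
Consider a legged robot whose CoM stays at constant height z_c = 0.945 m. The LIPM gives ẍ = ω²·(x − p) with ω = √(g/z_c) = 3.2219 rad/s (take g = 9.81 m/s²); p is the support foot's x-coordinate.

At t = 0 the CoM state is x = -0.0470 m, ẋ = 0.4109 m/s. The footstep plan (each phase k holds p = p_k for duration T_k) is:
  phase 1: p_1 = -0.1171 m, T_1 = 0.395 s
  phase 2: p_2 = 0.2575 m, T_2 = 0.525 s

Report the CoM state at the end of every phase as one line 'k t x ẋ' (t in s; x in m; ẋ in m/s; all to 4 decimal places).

1 0.3950 0.2277 1.1626
2 0.9200 1.1198 3.0102

phase 1: p=-0.1171, T=0.395, ωT=1.272651, cosh=1.925196, sinh=1.645107; start (x,ẋ)=(-0.047000, 0.410900) → end (x,ẋ)=(0.227662, 1.162619)
phase 2: p=0.2575, T=0.525, ωT=1.691498, cosh=2.805923, sinh=2.621680; start (x,ẋ)=(0.227662, 1.162619) → end (x,ẋ)=(1.119808, 3.010188)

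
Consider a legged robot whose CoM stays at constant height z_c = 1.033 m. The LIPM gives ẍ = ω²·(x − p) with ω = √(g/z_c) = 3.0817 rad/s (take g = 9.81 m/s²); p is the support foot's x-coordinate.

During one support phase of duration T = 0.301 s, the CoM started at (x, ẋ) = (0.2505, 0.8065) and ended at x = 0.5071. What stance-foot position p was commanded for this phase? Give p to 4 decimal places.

ωT = 3.0817·0.301 = 0.927592; cosh(ωT) = 1.461959, sinh(ωT) = 1.066454
x(T) = p + (x₀−p)·cosh(ωT) + (ẋ₀/ω)·sinh(ωT) ⇒ p·(1 − cosh) = x(T) − x₀·cosh − (ẋ₀/ω)·sinh
numerator   = 0.5071 − (0.2505)·1.461959 − (0.8065/3.0817)·1.066454 = -0.138218
denominator = 1 − 1.461959 = -0.461959
p = -0.138218 / -0.461959 = 0.2992

p = 0.2992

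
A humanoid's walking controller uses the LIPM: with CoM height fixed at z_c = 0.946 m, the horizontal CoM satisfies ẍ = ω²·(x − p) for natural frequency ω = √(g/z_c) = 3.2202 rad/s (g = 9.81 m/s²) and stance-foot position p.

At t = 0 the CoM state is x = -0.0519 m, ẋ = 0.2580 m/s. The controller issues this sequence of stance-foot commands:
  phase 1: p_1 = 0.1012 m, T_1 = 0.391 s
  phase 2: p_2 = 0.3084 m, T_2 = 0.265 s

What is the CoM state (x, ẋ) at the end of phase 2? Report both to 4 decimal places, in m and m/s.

phase 1: p=0.1012, T=0.391, ωT=1.259098, cosh=1.903077, sinh=1.619167; start (x,ẋ)=(-0.051900, 0.258000) → end (x,ẋ)=(-0.060435, -0.307276)
phase 2: p=0.3084, T=0.265, ωT=0.853353, cosh=1.386745, sinh=0.960760; start (x,ẋ)=(-0.060435, -0.307276) → end (x,ẋ)=(-0.294756, -1.567229)

x = -0.2948, ẋ = -1.5672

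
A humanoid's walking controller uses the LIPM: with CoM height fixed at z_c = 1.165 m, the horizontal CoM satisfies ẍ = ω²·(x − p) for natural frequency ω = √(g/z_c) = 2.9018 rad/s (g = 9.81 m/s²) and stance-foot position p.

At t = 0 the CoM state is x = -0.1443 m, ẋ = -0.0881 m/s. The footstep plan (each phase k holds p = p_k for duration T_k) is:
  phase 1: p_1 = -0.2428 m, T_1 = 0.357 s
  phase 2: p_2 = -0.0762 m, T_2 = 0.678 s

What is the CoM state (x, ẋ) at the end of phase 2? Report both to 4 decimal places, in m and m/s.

phase 1: p=-0.2428, T=0.357, ωT=1.035943, cosh=1.586326, sinh=1.231435; start (x,ẋ)=(-0.144300, -0.088100) → end (x,ẋ)=(-0.123934, 0.212222)
phase 2: p=-0.0762, T=0.678, ωT=1.967420, cosh=3.646010, sinh=3.506193; start (x,ẋ)=(-0.123934, 0.212222) → end (x,ẋ)=(0.006187, 0.288108)

x = 0.0062, ẋ = 0.2881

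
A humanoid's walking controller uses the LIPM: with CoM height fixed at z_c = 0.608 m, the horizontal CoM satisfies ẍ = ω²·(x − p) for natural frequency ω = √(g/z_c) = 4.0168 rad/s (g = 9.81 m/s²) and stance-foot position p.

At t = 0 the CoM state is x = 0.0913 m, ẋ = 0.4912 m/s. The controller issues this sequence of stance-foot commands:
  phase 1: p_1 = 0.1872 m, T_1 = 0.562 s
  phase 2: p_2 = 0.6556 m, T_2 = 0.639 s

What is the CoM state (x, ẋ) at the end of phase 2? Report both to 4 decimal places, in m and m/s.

x = -0.7710, ẋ = -5.5787

phase 1: p=0.1872, T=0.562, ωT=2.257442, cosh=4.831610, sinh=4.726993; start (x,ẋ)=(0.091300, 0.491200) → end (x,ẋ)=(0.301895, 0.552397)
phase 2: p=0.6556, T=0.639, ωT=2.566735, cosh=6.550011, sinh=6.473225; start (x,ẋ)=(0.301895, 0.552397) → end (x,ẋ)=(-0.770960, -5.578696)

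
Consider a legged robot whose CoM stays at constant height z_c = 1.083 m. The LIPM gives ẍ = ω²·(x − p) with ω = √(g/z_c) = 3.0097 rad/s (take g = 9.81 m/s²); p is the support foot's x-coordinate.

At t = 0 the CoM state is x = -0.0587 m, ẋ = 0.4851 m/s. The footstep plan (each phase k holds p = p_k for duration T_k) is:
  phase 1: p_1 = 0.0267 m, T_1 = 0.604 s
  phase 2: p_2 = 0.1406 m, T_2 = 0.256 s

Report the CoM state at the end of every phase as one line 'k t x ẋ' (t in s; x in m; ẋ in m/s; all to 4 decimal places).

phase 1: p=0.0267, T=0.604, ωT=1.817859, cosh=3.160515, sinh=2.998142; start (x,ẋ)=(-0.058700, 0.485100) → end (x,ẋ)=(0.240029, 0.762558)
phase 2: p=0.1406, T=0.256, ωT=0.770483, cosh=1.311800, sinh=0.849010; start (x,ẋ)=(0.240029, 0.762558) → end (x,ẋ)=(0.486142, 1.254392)

1 0.6040 0.2400 0.7626
2 0.8600 0.4861 1.2544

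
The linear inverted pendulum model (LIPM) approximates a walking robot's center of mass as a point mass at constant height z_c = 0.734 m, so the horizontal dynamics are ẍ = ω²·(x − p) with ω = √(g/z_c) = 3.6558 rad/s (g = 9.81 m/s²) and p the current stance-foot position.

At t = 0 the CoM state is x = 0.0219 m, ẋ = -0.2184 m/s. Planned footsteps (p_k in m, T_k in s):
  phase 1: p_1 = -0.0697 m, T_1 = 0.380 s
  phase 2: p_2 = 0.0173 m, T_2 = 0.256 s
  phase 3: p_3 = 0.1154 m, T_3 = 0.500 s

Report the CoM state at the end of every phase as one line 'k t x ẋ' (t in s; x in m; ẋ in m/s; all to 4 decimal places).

phase 1: p=-0.0697, T=0.380, ωT=1.389204, cosh=2.130465, sinh=1.881191; start (x,ẋ)=(0.021900, -0.218400) → end (x,ẋ)=(0.013067, 0.164663)
phase 2: p=0.0173, T=0.256, ωT=0.935885, cosh=1.470853, sinh=1.078615; start (x,ẋ)=(0.013067, 0.164663) → end (x,ẋ)=(0.059656, 0.225504)
phase 3: p=0.1154, T=0.500, ωT=1.827900, cosh=3.190780, sinh=3.030029; start (x,ẋ)=(0.059656, 0.225504) → end (x,ẋ)=(0.124438, 0.102051)

1 0.3800 0.0131 0.1647
2 0.6360 0.0597 0.2255
3 1.1360 0.1244 0.1021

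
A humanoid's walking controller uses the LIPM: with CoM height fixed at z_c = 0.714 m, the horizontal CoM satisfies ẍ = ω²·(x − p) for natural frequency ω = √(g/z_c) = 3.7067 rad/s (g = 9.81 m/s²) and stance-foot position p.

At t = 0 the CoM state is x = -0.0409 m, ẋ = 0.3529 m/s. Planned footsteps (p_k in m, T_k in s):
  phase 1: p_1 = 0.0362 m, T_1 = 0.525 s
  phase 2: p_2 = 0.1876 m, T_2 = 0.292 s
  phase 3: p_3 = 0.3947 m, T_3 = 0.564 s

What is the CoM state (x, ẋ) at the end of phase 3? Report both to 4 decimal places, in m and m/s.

x = -0.7537, ẋ = -4.1345

phase 1: p=0.0362, T=0.525, ωT=1.946018, cosh=3.571797, sinh=3.428955; start (x,ẋ)=(-0.040900, 0.352900) → end (x,ẋ)=(0.087271, 0.280538)
phase 2: p=0.1876, T=0.292, ωT=1.082356, cosh=1.645211, sinh=1.306415; start (x,ẋ)=(0.087271, 0.280538) → end (x,ẋ)=(0.121413, -0.024296)
phase 3: p=0.3947, T=0.564, ωT=2.090579, cosh=4.106606, sinh=3.982990; start (x,ẋ)=(0.121413, -0.024296) → end (x,ẋ)=(-0.753688, -4.134513)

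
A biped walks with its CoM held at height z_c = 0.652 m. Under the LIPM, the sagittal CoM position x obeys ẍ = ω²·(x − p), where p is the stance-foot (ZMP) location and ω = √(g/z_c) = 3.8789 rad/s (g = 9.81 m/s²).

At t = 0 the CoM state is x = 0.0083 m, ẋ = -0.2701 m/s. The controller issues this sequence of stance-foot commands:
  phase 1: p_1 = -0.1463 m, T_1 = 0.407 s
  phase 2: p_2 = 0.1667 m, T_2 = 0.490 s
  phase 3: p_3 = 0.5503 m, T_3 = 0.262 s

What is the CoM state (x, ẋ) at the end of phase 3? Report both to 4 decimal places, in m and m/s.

x = 0.8585, ẋ = 1.7902

phase 1: p=-0.1463, T=0.407, ωT=1.578712, cosh=2.527474, sinh=2.321234; start (x,ẋ)=(0.008300, -0.270100) → end (x,ẋ)=(0.082813, 0.709322)
phase 2: p=0.1667, T=0.490, ωT=1.900661, cosh=3.419893, sinh=3.270423; start (x,ẋ)=(0.082813, 0.709322) → end (x,ẋ)=(0.477866, 1.361641)
phase 3: p=0.5503, T=0.262, ωT=1.016272, cosh=1.562408, sinh=1.200467; start (x,ẋ)=(0.477866, 1.361641) → end (x,ẋ)=(0.858538, 1.790151)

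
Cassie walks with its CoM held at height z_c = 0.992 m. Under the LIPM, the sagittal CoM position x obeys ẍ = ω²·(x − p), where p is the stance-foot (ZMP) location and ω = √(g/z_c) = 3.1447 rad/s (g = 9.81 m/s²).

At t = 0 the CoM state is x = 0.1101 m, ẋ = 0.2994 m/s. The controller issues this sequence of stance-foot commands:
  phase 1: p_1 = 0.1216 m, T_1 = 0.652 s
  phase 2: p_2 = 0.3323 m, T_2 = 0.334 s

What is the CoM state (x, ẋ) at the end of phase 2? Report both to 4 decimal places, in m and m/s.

x = 0.9216, ẋ = 2.1000

phase 1: p=0.1216, T=0.652, ωT=2.050344, cosh=3.949634, sinh=3.820943; start (x,ẋ)=(0.110100, 0.299400) → end (x,ẋ)=(0.439963, 1.044340)
phase 2: p=0.3323, T=0.334, ωT=1.050330, cosh=1.604208, sinh=1.254386; start (x,ẋ)=(0.439963, 1.044340) → end (x,ẋ)=(0.921589, 2.100032)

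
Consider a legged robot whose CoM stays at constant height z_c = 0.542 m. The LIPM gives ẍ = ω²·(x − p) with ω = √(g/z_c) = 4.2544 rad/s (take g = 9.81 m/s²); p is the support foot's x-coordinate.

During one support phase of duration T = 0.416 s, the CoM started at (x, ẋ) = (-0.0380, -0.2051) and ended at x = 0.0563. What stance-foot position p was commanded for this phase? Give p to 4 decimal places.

p = -0.1527

ωT = 4.2544·0.416 = 1.769830; cosh(ωT) = 3.020110, sinh(ωT) = 2.849748
x(T) = p + (x₀−p)·cosh(ωT) + (ẋ₀/ω)·sinh(ωT) ⇒ p·(1 − cosh) = x(T) − x₀·cosh − (ẋ₀/ω)·sinh
numerator   = 0.0563 − (-0.0380)·3.020110 − (-0.2051/4.2544)·2.849748 = 0.308447
denominator = 1 − 3.020110 = -2.020110
p = 0.308447 / -2.020110 = -0.1527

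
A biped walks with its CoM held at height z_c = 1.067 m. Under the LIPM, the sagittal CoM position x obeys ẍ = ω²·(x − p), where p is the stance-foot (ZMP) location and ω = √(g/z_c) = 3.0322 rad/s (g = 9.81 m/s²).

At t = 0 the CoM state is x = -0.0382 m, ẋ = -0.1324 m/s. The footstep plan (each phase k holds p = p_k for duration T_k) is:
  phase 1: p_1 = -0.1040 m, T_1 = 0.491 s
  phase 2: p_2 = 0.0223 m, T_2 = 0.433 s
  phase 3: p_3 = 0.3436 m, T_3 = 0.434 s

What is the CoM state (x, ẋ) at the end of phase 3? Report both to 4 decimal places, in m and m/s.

x = -0.4975, ẋ = -2.2669

phase 1: p=-0.1040, T=0.491, ωT=1.488810, cosh=2.328730, sinh=2.103089; start (x,ẋ)=(-0.038200, -0.132400) → end (x,ẋ)=(-0.042600, 0.111282)
phase 2: p=0.0223, T=0.433, ωT=1.312943, cosh=1.993061, sinh=1.724034; start (x,ẋ)=(-0.042600, 0.111282) → end (x,ẋ)=(-0.043778, -0.117482)
phase 3: p=0.3436, T=0.434, ωT=1.315975, cosh=1.998298, sinh=1.730085; start (x,ẋ)=(-0.043778, -0.117482) → end (x,ẋ)=(-0.497529, -2.266936)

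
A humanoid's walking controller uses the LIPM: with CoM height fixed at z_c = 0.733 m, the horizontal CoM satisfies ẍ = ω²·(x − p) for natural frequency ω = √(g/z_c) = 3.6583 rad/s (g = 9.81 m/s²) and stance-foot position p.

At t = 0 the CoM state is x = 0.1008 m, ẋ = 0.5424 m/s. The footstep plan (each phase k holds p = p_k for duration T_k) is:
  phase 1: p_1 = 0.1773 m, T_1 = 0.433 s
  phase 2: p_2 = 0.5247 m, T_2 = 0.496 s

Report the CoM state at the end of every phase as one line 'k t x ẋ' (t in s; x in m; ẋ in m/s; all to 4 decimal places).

1 0.4330 0.3292 0.7242
2 0.9290 0.5001 0.1446

phase 1: p=0.1773, T=0.433, ωT=1.584044, cosh=2.539886, sinh=2.334742; start (x,ẋ)=(0.100800, 0.542400) → end (x,ẋ)=(0.329161, 0.724233)
phase 2: p=0.5247, T=0.496, ωT=1.814517, cosh=3.150513, sinh=2.987596; start (x,ẋ)=(0.329161, 0.724233) → end (x,ẋ)=(0.500105, 0.144555)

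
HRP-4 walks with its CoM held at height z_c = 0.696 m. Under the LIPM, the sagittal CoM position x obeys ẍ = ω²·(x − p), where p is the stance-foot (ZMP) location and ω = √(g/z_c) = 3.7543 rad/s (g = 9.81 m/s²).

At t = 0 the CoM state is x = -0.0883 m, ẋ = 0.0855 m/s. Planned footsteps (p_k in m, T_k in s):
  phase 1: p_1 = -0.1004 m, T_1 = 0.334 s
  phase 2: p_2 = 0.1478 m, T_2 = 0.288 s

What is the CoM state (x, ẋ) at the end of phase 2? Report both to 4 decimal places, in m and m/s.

x = -0.0806, ẋ = -0.5374

phase 1: p=-0.1004, T=0.334, ωT=1.253936, cosh=1.894744, sinh=1.609365; start (x,ẋ)=(-0.088300, 0.085500) → end (x,ẋ)=(-0.040822, 0.235109)
phase 2: p=0.1478, T=0.288, ωT=1.081238, cosh=1.643752, sinh=1.304577; start (x,ẋ)=(-0.040822, 0.235109) → end (x,ẋ)=(-0.080550, -0.537367)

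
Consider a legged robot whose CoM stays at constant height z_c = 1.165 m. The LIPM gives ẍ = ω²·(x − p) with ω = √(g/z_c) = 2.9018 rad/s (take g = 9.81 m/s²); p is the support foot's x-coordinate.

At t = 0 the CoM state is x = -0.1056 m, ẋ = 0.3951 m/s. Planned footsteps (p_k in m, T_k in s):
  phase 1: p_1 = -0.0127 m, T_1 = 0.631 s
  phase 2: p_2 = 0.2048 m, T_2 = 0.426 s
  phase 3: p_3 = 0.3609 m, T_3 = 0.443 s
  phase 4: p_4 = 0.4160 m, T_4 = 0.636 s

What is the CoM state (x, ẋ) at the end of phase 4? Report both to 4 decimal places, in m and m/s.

x = 0.5117, ẋ = 0.3320

phase 1: p=-0.0127, T=0.631, ωT=1.831036, cosh=3.200297, sinh=3.040050; start (x,ẋ)=(-0.105600, 0.395100) → end (x,ẋ)=(0.103916, 0.444909)
phase 2: p=0.2048, T=0.426, ωT=1.236167, cosh=1.866444, sinh=1.575949; start (x,ẋ)=(0.103916, 0.444909) → end (x,ẋ)=(0.258133, 0.369047)
phase 3: p=0.3609, T=0.443, ωT=1.285497, cosh=1.946490, sinh=1.669977; start (x,ẋ)=(0.258133, 0.369047) → end (x,ẋ)=(0.373251, 0.220344)
phase 4: p=0.4160, T=0.636, ωT=1.845545, cosh=3.244744, sinh=3.086805; start (x,ẋ)=(0.373251, 0.220344) → end (x,ẋ)=(0.511681, 0.332042)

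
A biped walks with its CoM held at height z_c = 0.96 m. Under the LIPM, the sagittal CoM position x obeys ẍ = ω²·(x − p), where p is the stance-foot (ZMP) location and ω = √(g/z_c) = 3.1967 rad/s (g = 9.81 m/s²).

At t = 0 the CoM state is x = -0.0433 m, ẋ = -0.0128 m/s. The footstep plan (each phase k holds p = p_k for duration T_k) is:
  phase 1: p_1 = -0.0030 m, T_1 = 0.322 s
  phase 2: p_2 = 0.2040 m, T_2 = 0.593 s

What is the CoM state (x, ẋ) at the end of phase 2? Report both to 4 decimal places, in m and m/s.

phase 1: p=-0.0030, T=0.322, ωT=1.029337, cosh=1.578227, sinh=1.220983; start (x,ẋ)=(-0.043300, -0.012800) → end (x,ẋ)=(-0.071492, -0.177497)
phase 2: p=0.2040, T=0.593, ωT=1.895643, cosh=3.403525, sinh=3.253303; start (x,ẋ)=(-0.071492, -0.177497) → end (x,ẋ)=(-0.914282, -3.469181)

x = -0.9143, ẋ = -3.4692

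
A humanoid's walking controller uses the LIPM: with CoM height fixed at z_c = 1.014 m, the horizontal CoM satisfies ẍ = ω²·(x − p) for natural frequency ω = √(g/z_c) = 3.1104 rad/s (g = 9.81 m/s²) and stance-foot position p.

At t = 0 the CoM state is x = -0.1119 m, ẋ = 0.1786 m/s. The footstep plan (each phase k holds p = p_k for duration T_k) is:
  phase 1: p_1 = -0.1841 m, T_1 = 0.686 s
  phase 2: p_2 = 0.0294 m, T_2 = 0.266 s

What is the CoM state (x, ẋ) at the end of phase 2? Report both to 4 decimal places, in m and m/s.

x = 0.9910, ẋ = 3.2790

phase 1: p=-0.1841, T=0.686, ωT=2.133734, cosh=4.282372, sinh=4.163978; start (x,ẋ)=(-0.111900, 0.178600) → end (x,ẋ)=(0.364184, 1.699940)
phase 2: p=0.0294, T=0.266, ωT=0.827366, cosh=1.362243, sinh=0.925044; start (x,ẋ)=(0.364184, 1.699940) → end (x,ẋ)=(0.991025, 3.278991)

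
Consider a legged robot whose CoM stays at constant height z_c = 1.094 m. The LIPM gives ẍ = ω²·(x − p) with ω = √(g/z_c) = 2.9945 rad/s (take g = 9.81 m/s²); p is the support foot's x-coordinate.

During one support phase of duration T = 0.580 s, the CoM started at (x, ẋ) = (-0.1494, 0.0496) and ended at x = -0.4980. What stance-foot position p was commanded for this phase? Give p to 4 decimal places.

ωT = 2.9945·0.580 = 1.736810; cosh(ωT) = 2.927640, sinh(ωT) = 2.751558
x(T) = p + (x₀−p)·cosh(ωT) + (ẋ₀/ω)·sinh(ωT) ⇒ p·(1 − cosh) = x(T) − x₀·cosh − (ẋ₀/ω)·sinh
numerator   = -0.4980 − (-0.1494)·2.927640 − (0.0496/2.9945)·2.751558 = -0.106187
denominator = 1 − 2.927640 = -1.927640
p = -0.106187 / -1.927640 = 0.0551

p = 0.0551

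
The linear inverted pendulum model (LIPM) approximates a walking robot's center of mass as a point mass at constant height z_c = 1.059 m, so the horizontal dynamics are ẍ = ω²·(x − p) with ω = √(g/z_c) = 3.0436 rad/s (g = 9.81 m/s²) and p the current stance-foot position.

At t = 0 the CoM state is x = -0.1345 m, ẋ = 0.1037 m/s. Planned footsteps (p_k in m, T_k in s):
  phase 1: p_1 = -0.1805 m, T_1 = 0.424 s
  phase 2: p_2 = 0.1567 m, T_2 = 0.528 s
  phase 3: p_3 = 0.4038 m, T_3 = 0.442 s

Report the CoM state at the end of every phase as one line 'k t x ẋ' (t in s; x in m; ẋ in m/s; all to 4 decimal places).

1 0.4240 -0.0333 0.4379
2 0.9520 0.0081 -0.2486
3 1.3940 -0.5536 -2.6649

phase 1: p=-0.1805, T=0.424, ωT=1.290486, cosh=1.954845, sinh=1.679709; start (x,ẋ)=(-0.134500, 0.103700) → end (x,ẋ)=(-0.033347, 0.437886)
phase 2: p=0.1567, T=0.528, ωT=1.607021, cosh=2.594207, sinh=2.393723; start (x,ẋ)=(-0.033347, 0.437886) → end (x,ẋ)=(0.008067, -0.248626)
phase 3: p=0.4038, T=0.442, ωT=1.345271, cosh=2.049848, sinh=1.789379; start (x,ẋ)=(0.008067, -0.248626) → end (x,ẋ)=(-0.553565, -2.664872)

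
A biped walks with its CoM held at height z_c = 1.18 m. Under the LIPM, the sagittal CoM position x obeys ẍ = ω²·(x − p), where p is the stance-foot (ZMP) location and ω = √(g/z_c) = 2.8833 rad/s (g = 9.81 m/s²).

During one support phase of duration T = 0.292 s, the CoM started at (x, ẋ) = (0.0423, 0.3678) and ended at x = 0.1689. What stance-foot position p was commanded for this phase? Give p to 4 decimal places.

p = 0.0262

ωT = 2.8833·0.292 = 0.841924; cosh(ωT) = 1.375854, sinh(ωT) = 0.944973
x(T) = p + (x₀−p)·cosh(ωT) + (ẋ₀/ω)·sinh(ωT) ⇒ p·(1 − cosh) = x(T) − x₀·cosh − (ẋ₀/ω)·sinh
numerator   = 0.1689 − (0.0423)·1.375854 − (0.3678/2.8833)·0.944973 = -0.009841
denominator = 1 − 1.375854 = -0.375854
p = -0.009841 / -0.375854 = 0.0262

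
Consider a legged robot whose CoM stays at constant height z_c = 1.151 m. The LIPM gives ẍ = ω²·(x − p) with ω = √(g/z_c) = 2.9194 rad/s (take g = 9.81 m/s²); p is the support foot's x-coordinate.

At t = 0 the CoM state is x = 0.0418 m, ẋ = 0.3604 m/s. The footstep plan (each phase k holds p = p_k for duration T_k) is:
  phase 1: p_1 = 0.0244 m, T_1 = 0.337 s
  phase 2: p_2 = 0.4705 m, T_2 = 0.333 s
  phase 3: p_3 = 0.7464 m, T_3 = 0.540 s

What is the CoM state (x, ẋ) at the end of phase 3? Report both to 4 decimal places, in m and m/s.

x = -0.4121, ẋ = -3.1047

phase 1: p=0.0244, T=0.337, ωT=0.983838, cosh=1.524288, sinh=1.150414; start (x,ẋ)=(0.041800, 0.360400) → end (x,ẋ)=(0.192941, 0.607791)
phase 2: p=0.4705, T=0.333, ωT=0.972160, cosh=1.510957, sinh=1.132692; start (x,ẋ)=(0.192941, 0.607791) → end (x,ẋ)=(0.286936, 0.000521)
phase 3: p=0.7464, T=0.540, ωT=1.576476, cosh=2.522290, sinh=2.315587; start (x,ẋ)=(0.286936, 0.000521) → end (x,ẋ)=(-0.412087, -3.104718)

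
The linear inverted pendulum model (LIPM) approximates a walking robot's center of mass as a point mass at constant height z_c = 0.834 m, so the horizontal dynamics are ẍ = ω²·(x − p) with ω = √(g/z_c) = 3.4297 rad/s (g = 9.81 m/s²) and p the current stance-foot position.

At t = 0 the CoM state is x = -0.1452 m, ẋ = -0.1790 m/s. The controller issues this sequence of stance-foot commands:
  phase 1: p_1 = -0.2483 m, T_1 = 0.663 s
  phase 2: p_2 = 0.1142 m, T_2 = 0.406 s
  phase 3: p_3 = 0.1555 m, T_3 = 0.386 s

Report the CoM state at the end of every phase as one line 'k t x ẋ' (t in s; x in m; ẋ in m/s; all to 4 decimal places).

1 0.6630 0.0070 0.8209
2 1.0690 0.3372 1.0600
3 1.4550 1.0606 3.2205

phase 1: p=-0.2483, T=0.663, ωT=2.273891, cosh=4.910024, sinh=4.807113; start (x,ẋ)=(-0.145200, -0.179000) → end (x,ẋ)=(0.007035, 0.820911)
phase 2: p=0.1142, T=0.406, ωT=1.392458, cosh=2.136598, sinh=1.888134; start (x,ẋ)=(0.007035, 0.820911) → end (x,ẋ)=(0.337162, 1.059983)
phase 3: p=0.1555, T=0.386, ωT=1.323864, cosh=2.012010, sinh=1.745905; start (x,ẋ)=(0.337162, 1.059983) → end (x,ẋ)=(1.060596, 3.220477)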